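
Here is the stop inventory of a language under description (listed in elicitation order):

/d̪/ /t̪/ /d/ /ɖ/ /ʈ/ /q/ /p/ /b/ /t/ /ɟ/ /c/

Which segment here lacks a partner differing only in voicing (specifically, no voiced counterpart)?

/q/

Bilabial: /p/ ~ /b/
Dental: /t̪/ ~ /d̪/
Alveolar: /t/ ~ /d/
Retroflex: /ʈ/ ~ /ɖ/
Palatal: /c/ ~ /ɟ/
Uvular: only /q/ (voiceless); no voiced partner.
So /q/ is the unpaired segment.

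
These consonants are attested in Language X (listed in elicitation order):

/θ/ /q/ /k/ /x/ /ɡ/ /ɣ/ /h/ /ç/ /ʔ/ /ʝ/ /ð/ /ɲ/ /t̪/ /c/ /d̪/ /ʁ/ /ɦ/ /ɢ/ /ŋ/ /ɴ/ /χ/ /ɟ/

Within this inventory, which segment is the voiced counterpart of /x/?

/x/ is a voiceless velar fricative.
The voiced counterpart is a voiced velar fricative — in this inventory, /ɣ/.

/ɣ/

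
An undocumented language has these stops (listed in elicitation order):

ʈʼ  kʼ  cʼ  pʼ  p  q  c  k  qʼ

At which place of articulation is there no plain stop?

retroflex

bilabial: plain /p/, ejective /pʼ/.
retroflex: plain —, ejective /ʈʼ/.
palatal: plain /c/, ejective /cʼ/.
velar: plain /k/, ejective /kʼ/.
uvular: plain /q/, ejective /qʼ/.
Every place of articulation has a plain member except retroflex, where /ʈ/ would be expected.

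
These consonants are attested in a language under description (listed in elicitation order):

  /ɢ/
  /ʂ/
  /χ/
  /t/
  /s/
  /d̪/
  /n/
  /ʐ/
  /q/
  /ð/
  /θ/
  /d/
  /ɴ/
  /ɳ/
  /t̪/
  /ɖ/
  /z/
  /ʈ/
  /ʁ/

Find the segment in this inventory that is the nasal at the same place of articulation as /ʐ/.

/ɳ/

/ʐ/ is a voiced retroflex fricative.
The nasal at the same place is a retroflex nasal — in this inventory, /ɳ/.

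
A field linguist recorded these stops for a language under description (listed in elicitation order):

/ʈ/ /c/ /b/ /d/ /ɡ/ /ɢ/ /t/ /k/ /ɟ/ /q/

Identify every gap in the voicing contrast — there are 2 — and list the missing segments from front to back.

/p/, /ɖ/

bilabial: voiceless —, voiced /b/.
alveolar: voiceless /t/, voiced /d/.
retroflex: voiceless /ʈ/, voiced —.
palatal: voiceless /c/, voiced /ɟ/.
velar: voiceless /k/, voiced /ɡ/.
uvular: voiceless /q/, voiced /ɢ/.
Gaps, from front to back: bilabial lacks voiceless (/p/); retroflex lacks voiced (/ɖ/).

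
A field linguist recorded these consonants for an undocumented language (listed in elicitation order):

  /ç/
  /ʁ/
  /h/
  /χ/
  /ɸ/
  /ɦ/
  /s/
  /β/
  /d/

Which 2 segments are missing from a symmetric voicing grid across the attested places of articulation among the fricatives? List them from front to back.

/z/, /ʝ/

bilabial: voiceless /ɸ/, voiced /β/.
alveolar: voiceless /s/, voiced —.
palatal: voiceless /ç/, voiced —.
uvular: voiceless /χ/, voiced /ʁ/.
glottal: voiceless /h/, voiced /ɦ/.
Gaps, from front to back: alveolar lacks voiced (/z/); palatal lacks voiced (/ʝ/).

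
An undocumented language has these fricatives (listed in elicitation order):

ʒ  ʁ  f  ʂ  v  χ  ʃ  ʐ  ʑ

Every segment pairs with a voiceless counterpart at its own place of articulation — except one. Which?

/ʑ/

Labiodental: /f/ ~ /v/
Postalveolar: /ʃ/ ~ /ʒ/
Retroflex: /ʂ/ ~ /ʐ/
Uvular: /χ/ ~ /ʁ/
Alveolo-palatal: only /ʑ/ (voiced); no voiceless partner.
So /ʑ/ is the unpaired segment.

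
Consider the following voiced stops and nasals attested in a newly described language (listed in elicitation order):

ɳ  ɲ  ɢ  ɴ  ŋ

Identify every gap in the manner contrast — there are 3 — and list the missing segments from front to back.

/ɖ/, /ɟ/, /ɡ/

Oral stop: /ɢ/ (uvular).
Nasal: /ɳ/ (retroflex), /ɲ/ (palatal), /ŋ/ (velar), /ɴ/ (uvular).
Gaps, from front to back: retroflex lacks oral stop (/ɖ/); palatal lacks oral stop (/ɟ/); velar lacks oral stop (/ɡ/).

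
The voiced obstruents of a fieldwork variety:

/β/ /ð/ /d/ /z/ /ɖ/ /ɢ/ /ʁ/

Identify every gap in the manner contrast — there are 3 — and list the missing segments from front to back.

place of articulation  stop      fricative
bilabial          —         β       
dental            —         ð       
alveolar          d         z       
retroflex         ɖ         —       
uvular            ɢ         ʁ       
Gaps, from front to back: bilabial lacks stop (/b/); dental lacks stop (/d̪/); retroflex lacks fricative (/ʐ/).

/b/, /d̪/, /ʐ/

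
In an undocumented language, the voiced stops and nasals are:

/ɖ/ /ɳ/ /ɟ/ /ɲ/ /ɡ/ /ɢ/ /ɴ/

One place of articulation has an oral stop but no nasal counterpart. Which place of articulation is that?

velar

place of articulation  oral stop  nasal   
retroflex         ɖ         ɳ       
palatal           ɟ         ɲ       
velar             ɡ         —       
uvular            ɢ         ɴ       
Every place of articulation has a nasal member except velar, where /ŋ/ would be expected.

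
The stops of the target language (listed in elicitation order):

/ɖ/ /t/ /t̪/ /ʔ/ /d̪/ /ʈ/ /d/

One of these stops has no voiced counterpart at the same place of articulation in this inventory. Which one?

Dental: /t̪/ ~ /d̪/
Alveolar: /t/ ~ /d/
Retroflex: /ʈ/ ~ /ɖ/
Glottal: only /ʔ/ (voiceless); no voiced partner.
So /ʔ/ is the unpaired segment.

/ʔ/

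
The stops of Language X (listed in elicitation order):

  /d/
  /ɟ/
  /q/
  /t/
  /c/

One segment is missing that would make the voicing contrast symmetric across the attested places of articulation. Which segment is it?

/ɢ/

alveolar: voiceless /t/, voiced /d/.
palatal: voiceless /c/, voiced /ɟ/.
uvular: voiceless /q/, voiced —.
The uvular row has no voiced member, so the gap is the voiced uvular stop /ɢ/.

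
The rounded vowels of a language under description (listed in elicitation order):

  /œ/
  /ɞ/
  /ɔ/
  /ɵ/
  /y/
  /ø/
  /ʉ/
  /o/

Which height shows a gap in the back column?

high

high: front /y/, central /ʉ/, back —.
high-mid: front /ø/, central /ɵ/, back /o/.
low-mid: front /œ/, central /ɞ/, back /ɔ/.
Every height has a back member except high, where /u/ would be expected.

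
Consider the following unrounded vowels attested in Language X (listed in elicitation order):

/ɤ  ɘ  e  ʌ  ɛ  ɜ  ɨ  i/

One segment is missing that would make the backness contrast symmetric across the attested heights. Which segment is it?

/ɯ/

height            front     central   back    
high              i         ɨ         —       
high-mid          e         ɘ         ɤ       
low-mid           ɛ         ɜ         ʌ       
The high row has no back member, so the gap is the high back unrounded vowel /ɯ/.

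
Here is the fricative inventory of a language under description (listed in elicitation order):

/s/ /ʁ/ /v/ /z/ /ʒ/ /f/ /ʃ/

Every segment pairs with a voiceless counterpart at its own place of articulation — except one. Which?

/ʁ/

Labiodental: /f/ ~ /v/
Alveolar: /s/ ~ /z/
Postalveolar: /ʃ/ ~ /ʒ/
Uvular: only /ʁ/ (voiced); no voiceless partner.
So /ʁ/ is the unpaired segment.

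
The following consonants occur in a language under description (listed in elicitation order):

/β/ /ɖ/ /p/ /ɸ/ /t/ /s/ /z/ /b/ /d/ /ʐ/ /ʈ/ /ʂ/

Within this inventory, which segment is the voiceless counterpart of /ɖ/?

/ʈ/

/ɖ/ is a voiced retroflex stop.
The voiceless counterpart is a voiceless retroflex stop — in this inventory, /ʈ/.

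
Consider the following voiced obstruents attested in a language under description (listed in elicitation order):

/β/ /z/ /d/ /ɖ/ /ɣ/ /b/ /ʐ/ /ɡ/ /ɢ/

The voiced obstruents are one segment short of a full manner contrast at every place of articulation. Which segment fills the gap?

/ʁ/

place of articulation  stop      fricative
bilabial          b         β       
alveolar          d         z       
retroflex         ɖ         ʐ       
velar             ɡ         ɣ       
uvular            ɢ         —       
The uvular row has no fricative member, so the gap is the uvular fricative /ʁ/.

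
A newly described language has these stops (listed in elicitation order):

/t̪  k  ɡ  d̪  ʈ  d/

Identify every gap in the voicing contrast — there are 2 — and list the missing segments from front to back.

place of articulation  voiceless  voiced  
dental            t̪        d̪      
alveolar          —         d       
retroflex         ʈ         —       
velar             k         ɡ       
Gaps, from front to back: alveolar lacks voiceless (/t/); retroflex lacks voiced (/ɖ/).

/t/, /ɖ/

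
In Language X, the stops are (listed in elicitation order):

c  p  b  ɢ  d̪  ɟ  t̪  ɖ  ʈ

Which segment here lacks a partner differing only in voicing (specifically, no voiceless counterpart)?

Bilabial: /p/ ~ /b/
Dental: /t̪/ ~ /d̪/
Retroflex: /ʈ/ ~ /ɖ/
Palatal: /c/ ~ /ɟ/
Uvular: only /ɢ/ (voiced); no voiceless partner.
So /ɢ/ is the unpaired segment.

/ɢ/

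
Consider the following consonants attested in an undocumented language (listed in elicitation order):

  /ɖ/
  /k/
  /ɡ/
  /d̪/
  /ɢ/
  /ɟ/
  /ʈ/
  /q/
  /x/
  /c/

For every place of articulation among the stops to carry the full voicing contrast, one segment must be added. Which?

place of articulation  voiceless  voiced  
dental            —         d̪      
retroflex         ʈ         ɖ       
palatal           c         ɟ       
velar             k         ɡ       
uvular            q         ɢ       
The dental row has no voiceless member, so the gap is the voiceless dental stop /t̪/.

/t̪/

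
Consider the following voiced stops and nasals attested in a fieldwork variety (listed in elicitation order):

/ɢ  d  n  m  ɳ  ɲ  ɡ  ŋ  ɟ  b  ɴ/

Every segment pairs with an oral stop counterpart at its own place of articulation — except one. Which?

Bilabial: /b/ ~ /m/
Alveolar: /d/ ~ /n/
Palatal: /ɟ/ ~ /ɲ/
Velar: /ɡ/ ~ /ŋ/
Uvular: /ɢ/ ~ /ɴ/
Retroflex: only /ɳ/ (nasal); no oral stop partner.
So /ɳ/ is the unpaired segment.

/ɳ/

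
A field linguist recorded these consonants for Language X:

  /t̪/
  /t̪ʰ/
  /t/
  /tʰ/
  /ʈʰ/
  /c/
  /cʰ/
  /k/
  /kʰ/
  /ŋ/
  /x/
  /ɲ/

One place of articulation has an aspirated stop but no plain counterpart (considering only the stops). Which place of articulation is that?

retroflex

Plain: /t̪/ (dental), /t/ (alveolar), /c/ (palatal), /k/ (velar).
Aspirated: /t̪ʰ/ (dental), /tʰ/ (alveolar), /ʈʰ/ (retroflex), /cʰ/ (palatal), /kʰ/ (velar).
Every place of articulation has a plain member except retroflex, where /ʈ/ would be expected.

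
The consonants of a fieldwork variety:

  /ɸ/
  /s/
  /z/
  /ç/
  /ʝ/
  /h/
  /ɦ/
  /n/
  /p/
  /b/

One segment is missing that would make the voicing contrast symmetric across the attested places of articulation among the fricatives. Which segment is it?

/β/

bilabial: voiceless /ɸ/, voiced —.
alveolar: voiceless /s/, voiced /z/.
palatal: voiceless /ç/, voiced /ʝ/.
glottal: voiceless /h/, voiced /ɦ/.
The bilabial row has no voiced member, so the gap is the voiced bilabial fricative /β/.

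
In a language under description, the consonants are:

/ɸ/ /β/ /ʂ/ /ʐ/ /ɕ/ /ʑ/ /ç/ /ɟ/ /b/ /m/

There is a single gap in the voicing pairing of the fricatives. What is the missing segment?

/ʝ/

place of articulation  voiceless  voiced  
bilabial          ɸ         β       
retroflex         ʂ         ʐ       
alveolo-palatal   ɕ         ʑ       
palatal           ç         —       
The palatal row has no voiced member, so the gap is the voiced palatal fricative /ʝ/.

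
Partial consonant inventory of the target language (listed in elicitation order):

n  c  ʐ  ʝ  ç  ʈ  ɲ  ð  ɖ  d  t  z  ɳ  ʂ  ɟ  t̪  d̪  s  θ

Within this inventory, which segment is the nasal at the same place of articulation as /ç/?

/ç/ is a voiceless palatal fricative.
The nasal at the same place is a palatal nasal — in this inventory, /ɲ/.

/ɲ/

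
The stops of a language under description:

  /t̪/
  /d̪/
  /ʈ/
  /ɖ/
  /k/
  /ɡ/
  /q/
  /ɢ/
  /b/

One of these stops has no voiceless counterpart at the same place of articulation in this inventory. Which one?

/b/

Dental: /t̪/ ~ /d̪/
Retroflex: /ʈ/ ~ /ɖ/
Velar: /k/ ~ /ɡ/
Uvular: /q/ ~ /ɢ/
Bilabial: only /b/ (voiced); no voiceless partner.
So /b/ is the unpaired segment.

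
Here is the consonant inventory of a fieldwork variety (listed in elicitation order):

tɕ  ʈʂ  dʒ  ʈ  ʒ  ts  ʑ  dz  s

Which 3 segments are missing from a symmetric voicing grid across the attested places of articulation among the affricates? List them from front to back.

/tʃ/, /ɖʐ/, /dʑ/

alveolar: voiceless /ts/, voiced /dz/.
postalveolar: voiceless —, voiced /dʒ/.
retroflex: voiceless /ʈʂ/, voiced —.
alveolo-palatal: voiceless /tɕ/, voiced —.
Gaps, from front to back: postalveolar lacks voiceless (/tʃ/); retroflex lacks voiced (/ɖʐ/); alveolo-palatal lacks voiced (/dʑ/).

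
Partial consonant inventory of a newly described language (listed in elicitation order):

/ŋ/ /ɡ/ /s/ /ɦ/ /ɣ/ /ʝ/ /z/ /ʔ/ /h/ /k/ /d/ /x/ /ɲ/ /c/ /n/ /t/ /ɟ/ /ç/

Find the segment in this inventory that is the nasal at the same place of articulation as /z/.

/n/

/z/ is a voiced alveolar fricative.
The nasal at the same place is an alveolar nasal — in this inventory, /n/.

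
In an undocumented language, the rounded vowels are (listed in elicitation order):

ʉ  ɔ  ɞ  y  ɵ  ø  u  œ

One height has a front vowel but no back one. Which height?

high-mid

high: front /y/, central /ʉ/, back /u/.
high-mid: front /ø/, central /ɵ/, back —.
low-mid: front /œ/, central /ɞ/, back /ɔ/.
Every height has a back member except high-mid, where /o/ would be expected.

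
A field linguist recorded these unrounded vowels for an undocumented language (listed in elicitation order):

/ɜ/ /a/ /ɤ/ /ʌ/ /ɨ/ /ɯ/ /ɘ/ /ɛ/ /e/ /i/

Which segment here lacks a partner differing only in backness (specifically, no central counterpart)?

High: /i/ ~ /ɨ/ ~ /ɯ/
High-mid: /e/ ~ /ɘ/ ~ /ɤ/
Low-mid: /ɛ/ ~ /ɜ/ ~ /ʌ/
Low: only /a/ (front); no central partner.
So /a/ is the unpaired segment.

/a/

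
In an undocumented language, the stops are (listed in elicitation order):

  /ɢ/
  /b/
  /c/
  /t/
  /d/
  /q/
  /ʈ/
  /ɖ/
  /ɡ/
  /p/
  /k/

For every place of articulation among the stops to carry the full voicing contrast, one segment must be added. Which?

place of articulation  voiceless  voiced  
bilabial          p         b       
alveolar          t         d       
retroflex         ʈ         ɖ       
palatal           c         —       
velar             k         ɡ       
uvular            q         ɢ       
The palatal row has no voiced member, so the gap is the voiced palatal stop /ɟ/.

/ɟ/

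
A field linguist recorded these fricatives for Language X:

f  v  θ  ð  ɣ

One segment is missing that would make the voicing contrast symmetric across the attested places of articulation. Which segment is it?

place of articulation  voiceless  voiced  
labiodental       f         v       
dental            θ         ð       
velar             —         ɣ       
The velar row has no voiceless member, so the gap is the voiceless velar fricative /x/.

/x/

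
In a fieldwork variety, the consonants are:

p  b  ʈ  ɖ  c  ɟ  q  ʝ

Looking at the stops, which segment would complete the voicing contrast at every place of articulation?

bilabial: voiceless /p/, voiced /b/.
retroflex: voiceless /ʈ/, voiced /ɖ/.
palatal: voiceless /c/, voiced /ɟ/.
uvular: voiceless /q/, voiced —.
The uvular row has no voiced member, so the gap is the voiced uvular stop /ɢ/.

/ɢ/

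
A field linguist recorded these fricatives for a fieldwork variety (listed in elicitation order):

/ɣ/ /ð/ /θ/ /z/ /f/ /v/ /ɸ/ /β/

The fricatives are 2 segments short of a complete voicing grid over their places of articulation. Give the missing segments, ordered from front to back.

/s/, /x/

bilabial: voiceless /ɸ/, voiced /β/.
labiodental: voiceless /f/, voiced /v/.
dental: voiceless /θ/, voiced /ð/.
alveolar: voiceless —, voiced /z/.
velar: voiceless —, voiced /ɣ/.
Gaps, from front to back: alveolar lacks voiceless (/s/); velar lacks voiceless (/x/).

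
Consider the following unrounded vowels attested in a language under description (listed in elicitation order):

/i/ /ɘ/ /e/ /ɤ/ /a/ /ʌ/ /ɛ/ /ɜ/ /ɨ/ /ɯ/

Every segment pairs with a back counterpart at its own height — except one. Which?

High: /i/ ~ /ɨ/ ~ /ɯ/
High-mid: /e/ ~ /ɘ/ ~ /ɤ/
Low-mid: /ɛ/ ~ /ɜ/ ~ /ʌ/
Low: only /a/ (front); no back partner.
So /a/ is the unpaired segment.

/a/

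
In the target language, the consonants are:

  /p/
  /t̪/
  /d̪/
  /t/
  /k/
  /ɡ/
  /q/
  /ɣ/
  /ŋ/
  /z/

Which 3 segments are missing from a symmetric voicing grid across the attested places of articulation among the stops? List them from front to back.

/b/, /d/, /ɢ/

bilabial: voiceless /p/, voiced —.
dental: voiceless /t̪/, voiced /d̪/.
alveolar: voiceless /t/, voiced —.
velar: voiceless /k/, voiced /ɡ/.
uvular: voiceless /q/, voiced —.
Gaps, from front to back: bilabial lacks voiced (/b/); alveolar lacks voiced (/d/); uvular lacks voiced (/ɢ/).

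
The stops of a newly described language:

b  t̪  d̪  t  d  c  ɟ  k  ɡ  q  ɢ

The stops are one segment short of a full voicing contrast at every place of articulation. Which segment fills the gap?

/p/

place of articulation  voiceless  voiced  
bilabial          —         b       
dental            t̪        d̪      
alveolar          t         d       
palatal           c         ɟ       
velar             k         ɡ       
uvular            q         ɢ       
The bilabial row has no voiceless member, so the gap is the voiceless bilabial stop /p/.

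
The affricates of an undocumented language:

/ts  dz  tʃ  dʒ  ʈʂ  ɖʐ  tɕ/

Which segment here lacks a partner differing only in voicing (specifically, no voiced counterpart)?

/tɕ/

Alveolar: /ts/ ~ /dz/
Postalveolar: /tʃ/ ~ /dʒ/
Retroflex: /ʈʂ/ ~ /ɖʐ/
Alveolo-palatal: only /tɕ/ (voiceless); no voiced partner.
So /tɕ/ is the unpaired segment.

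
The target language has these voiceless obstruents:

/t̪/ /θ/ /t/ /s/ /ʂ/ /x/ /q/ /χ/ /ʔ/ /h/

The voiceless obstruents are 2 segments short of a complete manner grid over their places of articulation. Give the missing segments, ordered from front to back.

/ʈ/, /k/

place of articulation  stop      fricative
dental            t̪        θ       
alveolar          t         s       
retroflex         —         ʂ       
velar             —         x       
uvular            q         χ       
glottal           ʔ         h       
Gaps, from front to back: retroflex lacks stop (/ʈ/); velar lacks stop (/k/).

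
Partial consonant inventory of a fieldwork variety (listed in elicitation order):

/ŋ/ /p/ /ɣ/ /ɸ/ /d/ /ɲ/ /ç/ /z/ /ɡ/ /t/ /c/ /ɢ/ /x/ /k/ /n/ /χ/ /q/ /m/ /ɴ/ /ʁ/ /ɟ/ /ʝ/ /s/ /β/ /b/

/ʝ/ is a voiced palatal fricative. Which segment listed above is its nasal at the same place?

/ɲ/

The nasal at the same place is a palatal nasal — in this inventory, /ɲ/.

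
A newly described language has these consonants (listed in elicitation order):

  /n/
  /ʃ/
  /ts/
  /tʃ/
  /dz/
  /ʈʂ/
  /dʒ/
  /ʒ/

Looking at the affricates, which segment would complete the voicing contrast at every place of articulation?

/ɖʐ/

place of articulation  voiceless  voiced  
alveolar          ts        dz      
postalveolar      tʃ        dʒ      
retroflex         ʈʂ        —       
The retroflex row has no voiced member, so the gap is the voiced retroflex affricate /ɖʐ/.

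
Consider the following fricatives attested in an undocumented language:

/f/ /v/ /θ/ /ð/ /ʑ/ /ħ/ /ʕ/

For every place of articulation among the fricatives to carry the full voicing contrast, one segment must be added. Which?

labiodental: voiceless /f/, voiced /v/.
dental: voiceless /θ/, voiced /ð/.
alveolo-palatal: voiceless —, voiced /ʑ/.
pharyngeal: voiceless /ħ/, voiced /ʕ/.
The alveolo-palatal row has no voiceless member, so the gap is the voiceless alveolo-palatal fricative /ɕ/.

/ɕ/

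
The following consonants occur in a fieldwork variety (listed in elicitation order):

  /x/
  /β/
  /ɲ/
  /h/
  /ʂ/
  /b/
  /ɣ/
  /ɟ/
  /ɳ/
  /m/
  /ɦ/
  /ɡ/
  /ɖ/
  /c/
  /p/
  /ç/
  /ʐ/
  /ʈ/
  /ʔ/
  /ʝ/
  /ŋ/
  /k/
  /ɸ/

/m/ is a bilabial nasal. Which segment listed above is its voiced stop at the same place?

/b/

The voiced stop at the same place is a voiced bilabial stop — in this inventory, /b/.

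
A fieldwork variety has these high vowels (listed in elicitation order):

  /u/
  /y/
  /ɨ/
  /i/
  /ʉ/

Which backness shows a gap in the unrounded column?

front: unrounded /i/, rounded /y/.
central: unrounded /ɨ/, rounded /ʉ/.
back: unrounded —, rounded /u/.
Every backness has an unrounded member except back, where /ɯ/ would be expected.

back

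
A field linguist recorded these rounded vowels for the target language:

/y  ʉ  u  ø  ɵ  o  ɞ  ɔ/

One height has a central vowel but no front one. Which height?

height            front     central   back    
high              y         ʉ         u       
high-mid          ø         ɵ         o       
low-mid           —         ɞ         ɔ       
Every height has a front member except low-mid, where /œ/ would be expected.

low-mid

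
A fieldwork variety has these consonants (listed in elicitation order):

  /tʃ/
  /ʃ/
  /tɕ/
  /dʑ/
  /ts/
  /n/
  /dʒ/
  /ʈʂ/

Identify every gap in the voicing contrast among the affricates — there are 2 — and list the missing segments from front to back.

/dz/, /ɖʐ/

place of articulation  voiceless  voiced  
alveolar          ts        —       
postalveolar      tʃ        dʒ      
retroflex         ʈʂ        —       
alveolo-palatal   tɕ        dʑ      
Gaps, from front to back: alveolar lacks voiced (/dz/); retroflex lacks voiced (/ɖʐ/).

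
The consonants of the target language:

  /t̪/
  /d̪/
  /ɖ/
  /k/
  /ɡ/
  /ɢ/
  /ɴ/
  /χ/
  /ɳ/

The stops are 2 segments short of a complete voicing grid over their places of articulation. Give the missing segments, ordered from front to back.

dental: voiceless /t̪/, voiced /d̪/.
retroflex: voiceless —, voiced /ɖ/.
velar: voiceless /k/, voiced /ɡ/.
uvular: voiceless —, voiced /ɢ/.
Gaps, from front to back: retroflex lacks voiceless (/ʈ/); uvular lacks voiceless (/q/).

/ʈ/, /q/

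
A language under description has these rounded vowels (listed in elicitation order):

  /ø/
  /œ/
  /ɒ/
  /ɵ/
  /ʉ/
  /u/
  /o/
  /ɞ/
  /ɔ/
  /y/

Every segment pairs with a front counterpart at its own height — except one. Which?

High: /y/ ~ /ʉ/ ~ /u/
High-mid: /ø/ ~ /ɵ/ ~ /o/
Low-mid: /œ/ ~ /ɞ/ ~ /ɔ/
Low: only /ɒ/ (back); no front partner.
So /ɒ/ is the unpaired segment.

/ɒ/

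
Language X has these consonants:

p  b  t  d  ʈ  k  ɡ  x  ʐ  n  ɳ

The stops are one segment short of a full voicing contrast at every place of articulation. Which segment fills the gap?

place of articulation  voiceless  voiced  
bilabial          p         b       
alveolar          t         d       
retroflex         ʈ         —       
velar             k         ɡ       
The retroflex row has no voiced member, so the gap is the voiced retroflex stop /ɖ/.

/ɖ/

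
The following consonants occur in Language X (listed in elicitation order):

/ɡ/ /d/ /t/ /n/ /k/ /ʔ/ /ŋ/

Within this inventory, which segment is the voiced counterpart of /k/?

/k/ is a voiceless velar stop.
The voiced counterpart is a voiced velar stop — in this inventory, /ɡ/.

/ɡ/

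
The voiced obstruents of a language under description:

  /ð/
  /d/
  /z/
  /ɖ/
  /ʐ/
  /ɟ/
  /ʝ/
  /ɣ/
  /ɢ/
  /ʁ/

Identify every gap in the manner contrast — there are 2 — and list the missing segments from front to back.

/d̪/, /ɡ/

dental: stop —, fricative /ð/.
alveolar: stop /d/, fricative /z/.
retroflex: stop /ɖ/, fricative /ʐ/.
palatal: stop /ɟ/, fricative /ʝ/.
velar: stop —, fricative /ɣ/.
uvular: stop /ɢ/, fricative /ʁ/.
Gaps, from front to back: dental lacks stop (/d̪/); velar lacks stop (/ɡ/).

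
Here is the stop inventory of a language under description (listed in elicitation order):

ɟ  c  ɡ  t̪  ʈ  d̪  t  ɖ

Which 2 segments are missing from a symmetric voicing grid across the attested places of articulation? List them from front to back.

dental: voiceless /t̪/, voiced /d̪/.
alveolar: voiceless /t/, voiced —.
retroflex: voiceless /ʈ/, voiced /ɖ/.
palatal: voiceless /c/, voiced /ɟ/.
velar: voiceless —, voiced /ɡ/.
Gaps, from front to back: alveolar lacks voiced (/d/); velar lacks voiceless (/k/).

/d/, /k/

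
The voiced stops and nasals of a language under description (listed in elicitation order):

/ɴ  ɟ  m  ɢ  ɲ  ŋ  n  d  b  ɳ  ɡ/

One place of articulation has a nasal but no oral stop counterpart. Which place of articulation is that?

retroflex

bilabial: oral stop /b/, nasal /m/.
alveolar: oral stop /d/, nasal /n/.
retroflex: oral stop —, nasal /ɳ/.
palatal: oral stop /ɟ/, nasal /ɲ/.
velar: oral stop /ɡ/, nasal /ŋ/.
uvular: oral stop /ɢ/, nasal /ɴ/.
Every place of articulation has an oral stop member except retroflex, where /ɖ/ would be expected.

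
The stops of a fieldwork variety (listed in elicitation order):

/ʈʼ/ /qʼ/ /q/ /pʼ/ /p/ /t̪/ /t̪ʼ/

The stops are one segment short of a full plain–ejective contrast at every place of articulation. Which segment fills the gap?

/ʈ/

place of articulation  plain     ejective
bilabial          p         pʼ      
dental            t̪        t̪ʼ     
retroflex         —         ʈʼ      
uvular            q         qʼ      
The retroflex row has no plain member, so the gap is the plain retroflex stop /ʈ/.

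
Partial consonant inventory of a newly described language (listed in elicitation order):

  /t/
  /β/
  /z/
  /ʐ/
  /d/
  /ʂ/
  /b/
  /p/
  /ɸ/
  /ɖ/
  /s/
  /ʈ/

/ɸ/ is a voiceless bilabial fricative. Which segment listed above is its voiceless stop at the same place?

The voiceless stop at the same place is a voiceless bilabial stop — in this inventory, /p/.

/p/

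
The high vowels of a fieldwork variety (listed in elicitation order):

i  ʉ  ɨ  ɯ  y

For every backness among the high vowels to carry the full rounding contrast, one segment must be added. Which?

/u/

front: unrounded /i/, rounded /y/.
central: unrounded /ɨ/, rounded /ʉ/.
back: unrounded /ɯ/, rounded —.
The back row has no rounded member, so the gap is the back rounded vowel /u/.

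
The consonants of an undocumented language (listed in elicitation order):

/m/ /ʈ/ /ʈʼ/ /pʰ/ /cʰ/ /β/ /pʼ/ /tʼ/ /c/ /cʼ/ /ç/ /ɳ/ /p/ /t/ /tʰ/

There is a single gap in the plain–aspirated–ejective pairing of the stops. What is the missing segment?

Plain: /p/ (bilabial), /t/ (alveolar), /ʈ/ (retroflex), /c/ (palatal).
Aspirated: /pʰ/ (bilabial), /tʰ/ (alveolar), /cʰ/ (palatal).
Ejective: /pʼ/ (bilabial), /tʼ/ (alveolar), /ʈʼ/ (retroflex), /cʼ/ (palatal).
The retroflex row has no aspirated member, so the gap is the aspirated retroflex stop /ʈʰ/.

/ʈʰ/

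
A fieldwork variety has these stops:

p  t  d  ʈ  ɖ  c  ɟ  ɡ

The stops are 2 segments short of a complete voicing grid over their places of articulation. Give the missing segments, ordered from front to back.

/b/, /k/

place of articulation  voiceless  voiced  
bilabial          p         —       
alveolar          t         d       
retroflex         ʈ         ɖ       
palatal           c         ɟ       
velar             —         ɡ       
Gaps, from front to back: bilabial lacks voiced (/b/); velar lacks voiceless (/k/).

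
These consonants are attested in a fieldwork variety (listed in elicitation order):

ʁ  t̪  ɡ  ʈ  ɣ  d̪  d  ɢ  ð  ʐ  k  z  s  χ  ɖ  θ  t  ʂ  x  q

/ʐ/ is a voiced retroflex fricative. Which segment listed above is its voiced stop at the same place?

/ɖ/

The voiced stop at the same place is a voiced retroflex stop — in this inventory, /ɖ/.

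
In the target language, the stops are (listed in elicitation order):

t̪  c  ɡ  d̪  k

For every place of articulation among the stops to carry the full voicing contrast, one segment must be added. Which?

dental: voiceless /t̪/, voiced /d̪/.
palatal: voiceless /c/, voiced —.
velar: voiceless /k/, voiced /ɡ/.
The palatal row has no voiced member, so the gap is the voiced palatal stop /ɟ/.

/ɟ/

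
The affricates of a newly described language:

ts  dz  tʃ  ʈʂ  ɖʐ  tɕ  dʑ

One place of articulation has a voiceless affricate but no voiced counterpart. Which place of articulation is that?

postalveolar

place of articulation  voiceless  voiced  
alveolar          ts        dz      
postalveolar      tʃ        —       
retroflex         ʈʂ        ɖʐ      
alveolo-palatal   tɕ        dʑ      
Every place of articulation has a voiced member except postalveolar, where /dʒ/ would be expected.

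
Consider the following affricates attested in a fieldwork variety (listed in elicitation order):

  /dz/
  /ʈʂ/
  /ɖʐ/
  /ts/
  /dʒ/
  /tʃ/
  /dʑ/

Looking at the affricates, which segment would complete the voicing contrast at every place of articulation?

alveolar: voiceless /ts/, voiced /dz/.
postalveolar: voiceless /tʃ/, voiced /dʒ/.
retroflex: voiceless /ʈʂ/, voiced /ɖʐ/.
alveolo-palatal: voiceless —, voiced /dʑ/.
The alveolo-palatal row has no voiceless member, so the gap is the voiceless alveolo-palatal affricate /tɕ/.

/tɕ/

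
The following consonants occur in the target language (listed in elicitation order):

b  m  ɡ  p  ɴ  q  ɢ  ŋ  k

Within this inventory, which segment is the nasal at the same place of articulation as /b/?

/b/ is a voiced bilabial stop.
The nasal at the same place is a bilabial nasal — in this inventory, /m/.

/m/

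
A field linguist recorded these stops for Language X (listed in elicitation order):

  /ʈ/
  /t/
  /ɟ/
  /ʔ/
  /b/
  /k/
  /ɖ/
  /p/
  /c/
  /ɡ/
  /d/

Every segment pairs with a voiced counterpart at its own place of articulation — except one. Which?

/ʔ/

Bilabial: /p/ ~ /b/
Alveolar: /t/ ~ /d/
Retroflex: /ʈ/ ~ /ɖ/
Palatal: /c/ ~ /ɟ/
Velar: /k/ ~ /ɡ/
Glottal: only /ʔ/ (voiceless); no voiced partner.
So /ʔ/ is the unpaired segment.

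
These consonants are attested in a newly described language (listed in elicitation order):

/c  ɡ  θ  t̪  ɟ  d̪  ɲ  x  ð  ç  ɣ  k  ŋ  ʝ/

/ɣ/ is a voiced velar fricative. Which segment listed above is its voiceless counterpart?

/x/

The voiceless counterpart is a voiceless velar fricative — in this inventory, /x/.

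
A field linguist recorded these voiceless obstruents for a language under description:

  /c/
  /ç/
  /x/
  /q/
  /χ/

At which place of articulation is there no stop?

place of articulation  stop      fricative
palatal           c         ç       
velar             —         x       
uvular            q         χ       
Every place of articulation has a stop member except velar, where /k/ would be expected.

velar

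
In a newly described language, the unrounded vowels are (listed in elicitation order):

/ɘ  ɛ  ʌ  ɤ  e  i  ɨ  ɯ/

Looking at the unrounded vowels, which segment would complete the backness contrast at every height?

high: front /i/, central /ɨ/, back /ɯ/.
high-mid: front /e/, central /ɘ/, back /ɤ/.
low-mid: front /ɛ/, central —, back /ʌ/.
The low-mid row has no central member, so the gap is the low-mid central unrounded vowel /ɜ/.

/ɜ/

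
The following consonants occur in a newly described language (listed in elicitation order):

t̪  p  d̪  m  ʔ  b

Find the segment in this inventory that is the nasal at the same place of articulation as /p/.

/p/ is a voiceless bilabial stop.
The nasal at the same place is a bilabial nasal — in this inventory, /m/.

/m/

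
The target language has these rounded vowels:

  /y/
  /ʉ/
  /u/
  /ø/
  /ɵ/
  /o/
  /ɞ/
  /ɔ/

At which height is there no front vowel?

low-mid

height            front     central   back    
high              y         ʉ         u       
high-mid          ø         ɵ         o       
low-mid           —         ɞ         ɔ       
Every height has a front member except low-mid, where /œ/ would be expected.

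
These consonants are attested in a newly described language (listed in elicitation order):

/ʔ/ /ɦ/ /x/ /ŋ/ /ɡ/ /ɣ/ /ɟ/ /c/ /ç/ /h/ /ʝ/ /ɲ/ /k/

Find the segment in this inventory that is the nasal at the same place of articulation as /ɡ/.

/ŋ/

/ɡ/ is a voiced velar stop.
The nasal at the same place is a velar nasal — in this inventory, /ŋ/.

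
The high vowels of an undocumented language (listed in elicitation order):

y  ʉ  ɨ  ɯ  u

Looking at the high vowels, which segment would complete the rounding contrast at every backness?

/i/

backness          unrounded  rounded 
front             —         y       
central           ɨ         ʉ       
back              ɯ         u       
The front row has no unrounded member, so the gap is the front unrounded vowel /i/.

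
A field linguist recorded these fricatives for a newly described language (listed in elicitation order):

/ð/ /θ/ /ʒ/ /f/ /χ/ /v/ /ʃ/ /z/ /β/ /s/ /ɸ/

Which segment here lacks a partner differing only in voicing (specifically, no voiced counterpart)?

/χ/

Bilabial: /ɸ/ ~ /β/
Labiodental: /f/ ~ /v/
Dental: /θ/ ~ /ð/
Alveolar: /s/ ~ /z/
Postalveolar: /ʃ/ ~ /ʒ/
Uvular: only /χ/ (voiceless); no voiced partner.
So /χ/ is the unpaired segment.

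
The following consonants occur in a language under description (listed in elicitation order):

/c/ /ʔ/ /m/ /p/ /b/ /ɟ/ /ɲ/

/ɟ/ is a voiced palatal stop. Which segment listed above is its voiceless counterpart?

/c/

The voiceless counterpart is a voiceless palatal stop — in this inventory, /c/.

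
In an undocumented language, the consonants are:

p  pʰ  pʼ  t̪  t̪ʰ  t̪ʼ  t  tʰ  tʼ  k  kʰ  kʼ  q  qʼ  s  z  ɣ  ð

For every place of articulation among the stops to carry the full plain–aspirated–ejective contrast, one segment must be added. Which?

bilabial: plain /p/, aspirated /pʰ/, ejective /pʼ/.
dental: plain /t̪/, aspirated /t̪ʰ/, ejective /t̪ʼ/.
alveolar: plain /t/, aspirated /tʰ/, ejective /tʼ/.
velar: plain /k/, aspirated /kʰ/, ejective /kʼ/.
uvular: plain /q/, aspirated —, ejective /qʼ/.
The uvular row has no aspirated member, so the gap is the aspirated uvular stop /qʰ/.

/qʰ/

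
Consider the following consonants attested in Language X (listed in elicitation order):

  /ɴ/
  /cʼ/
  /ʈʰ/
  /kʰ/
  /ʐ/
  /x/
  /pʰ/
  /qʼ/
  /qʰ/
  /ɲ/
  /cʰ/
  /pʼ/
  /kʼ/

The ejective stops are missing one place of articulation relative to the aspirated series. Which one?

retroflex

Aspirated: /pʰ/ (bilabial), /ʈʰ/ (retroflex), /cʰ/ (palatal), /kʰ/ (velar), /qʰ/ (uvular).
Ejective: /pʼ/ (bilabial), /cʼ/ (palatal), /kʼ/ (velar), /qʼ/ (uvular).
Every place of articulation has an ejective member except retroflex, where /ʈʼ/ would be expected.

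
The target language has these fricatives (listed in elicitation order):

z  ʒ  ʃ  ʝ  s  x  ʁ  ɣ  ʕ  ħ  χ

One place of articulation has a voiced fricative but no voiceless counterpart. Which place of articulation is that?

alveolar: voiceless /s/, voiced /z/.
postalveolar: voiceless /ʃ/, voiced /ʒ/.
palatal: voiceless —, voiced /ʝ/.
velar: voiceless /x/, voiced /ɣ/.
uvular: voiceless /χ/, voiced /ʁ/.
pharyngeal: voiceless /ħ/, voiced /ʕ/.
Every place of articulation has a voiceless member except palatal, where /ç/ would be expected.

palatal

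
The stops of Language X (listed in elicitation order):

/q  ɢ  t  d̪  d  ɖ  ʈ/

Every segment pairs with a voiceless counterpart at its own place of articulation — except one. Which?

/d̪/

Alveolar: /t/ ~ /d/
Retroflex: /ʈ/ ~ /ɖ/
Uvular: /q/ ~ /ɢ/
Dental: only /d̪/ (voiced); no voiceless partner.
So /d̪/ is the unpaired segment.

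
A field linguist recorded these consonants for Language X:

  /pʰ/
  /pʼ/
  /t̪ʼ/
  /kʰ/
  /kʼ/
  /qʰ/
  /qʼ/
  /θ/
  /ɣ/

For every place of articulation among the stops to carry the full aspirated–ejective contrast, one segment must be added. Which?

/t̪ʰ/

bilabial: aspirated /pʰ/, ejective /pʼ/.
dental: aspirated —, ejective /t̪ʼ/.
velar: aspirated /kʰ/, ejective /kʼ/.
uvular: aspirated /qʰ/, ejective /qʼ/.
The dental row has no aspirated member, so the gap is the aspirated dental stop /t̪ʰ/.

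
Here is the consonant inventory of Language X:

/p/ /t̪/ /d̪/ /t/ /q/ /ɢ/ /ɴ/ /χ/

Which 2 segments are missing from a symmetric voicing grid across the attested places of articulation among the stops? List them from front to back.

place of articulation  voiceless  voiced  
bilabial          p         —       
dental            t̪        d̪      
alveolar          t         —       
uvular            q         ɢ       
Gaps, from front to back: bilabial lacks voiced (/b/); alveolar lacks voiced (/d/).

/b/, /d/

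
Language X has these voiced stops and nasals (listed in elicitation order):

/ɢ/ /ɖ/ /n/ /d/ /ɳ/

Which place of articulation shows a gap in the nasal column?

uvular

place of articulation  oral stop  nasal   
alveolar          d         n       
retroflex         ɖ         ɳ       
uvular            ɢ         —       
Every place of articulation has a nasal member except uvular, where /ɴ/ would be expected.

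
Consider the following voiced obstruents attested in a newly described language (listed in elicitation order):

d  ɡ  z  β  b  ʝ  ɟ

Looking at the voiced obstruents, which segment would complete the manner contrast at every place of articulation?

/ɣ/

bilabial: stop /b/, fricative /β/.
alveolar: stop /d/, fricative /z/.
palatal: stop /ɟ/, fricative /ʝ/.
velar: stop /ɡ/, fricative —.
The velar row has no fricative member, so the gap is the velar fricative /ɣ/.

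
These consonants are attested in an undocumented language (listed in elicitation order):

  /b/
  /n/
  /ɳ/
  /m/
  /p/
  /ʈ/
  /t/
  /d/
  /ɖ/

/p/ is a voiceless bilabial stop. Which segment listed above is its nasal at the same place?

/m/

The nasal at the same place is a bilabial nasal — in this inventory, /m/.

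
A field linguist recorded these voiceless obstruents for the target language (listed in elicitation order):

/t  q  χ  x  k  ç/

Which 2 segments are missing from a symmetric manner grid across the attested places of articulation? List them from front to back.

/s/, /c/

place of articulation  stop      fricative
alveolar          t         —       
palatal           —         ç       
velar             k         x       
uvular            q         χ       
Gaps, from front to back: alveolar lacks fricative (/s/); palatal lacks stop (/c/).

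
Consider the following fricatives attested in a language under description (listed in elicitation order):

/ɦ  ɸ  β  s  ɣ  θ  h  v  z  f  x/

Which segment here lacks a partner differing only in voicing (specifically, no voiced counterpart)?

Bilabial: /ɸ/ ~ /β/
Labiodental: /f/ ~ /v/
Alveolar: /s/ ~ /z/
Velar: /x/ ~ /ɣ/
Glottal: /h/ ~ /ɦ/
Dental: only /θ/ (voiceless); no voiced partner.
So /θ/ is the unpaired segment.

/θ/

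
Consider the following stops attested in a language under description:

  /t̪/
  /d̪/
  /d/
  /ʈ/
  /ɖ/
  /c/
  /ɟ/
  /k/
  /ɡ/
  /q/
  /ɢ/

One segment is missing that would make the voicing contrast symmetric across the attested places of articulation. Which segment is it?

dental: voiceless /t̪/, voiced /d̪/.
alveolar: voiceless —, voiced /d/.
retroflex: voiceless /ʈ/, voiced /ɖ/.
palatal: voiceless /c/, voiced /ɟ/.
velar: voiceless /k/, voiced /ɡ/.
uvular: voiceless /q/, voiced /ɢ/.
The alveolar row has no voiceless member, so the gap is the voiceless alveolar stop /t/.

/t/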